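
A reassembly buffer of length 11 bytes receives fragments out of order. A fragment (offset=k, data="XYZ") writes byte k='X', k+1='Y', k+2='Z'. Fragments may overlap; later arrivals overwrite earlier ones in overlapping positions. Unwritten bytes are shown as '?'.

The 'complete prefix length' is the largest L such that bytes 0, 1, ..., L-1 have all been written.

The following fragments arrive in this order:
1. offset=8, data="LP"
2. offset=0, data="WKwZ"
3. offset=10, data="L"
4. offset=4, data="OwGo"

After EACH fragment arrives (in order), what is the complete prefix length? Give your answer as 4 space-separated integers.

Answer: 0 4 4 11

Derivation:
Fragment 1: offset=8 data="LP" -> buffer=????????LP? -> prefix_len=0
Fragment 2: offset=0 data="WKwZ" -> buffer=WKwZ????LP? -> prefix_len=4
Fragment 3: offset=10 data="L" -> buffer=WKwZ????LPL -> prefix_len=4
Fragment 4: offset=4 data="OwGo" -> buffer=WKwZOwGoLPL -> prefix_len=11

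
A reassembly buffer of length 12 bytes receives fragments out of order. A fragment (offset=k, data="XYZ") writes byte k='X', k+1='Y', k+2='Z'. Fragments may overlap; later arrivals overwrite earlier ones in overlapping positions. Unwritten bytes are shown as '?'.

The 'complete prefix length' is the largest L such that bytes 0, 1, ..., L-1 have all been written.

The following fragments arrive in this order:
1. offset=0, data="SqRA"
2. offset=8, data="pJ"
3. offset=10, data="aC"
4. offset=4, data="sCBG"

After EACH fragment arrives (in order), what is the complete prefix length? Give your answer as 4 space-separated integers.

Answer: 4 4 4 12

Derivation:
Fragment 1: offset=0 data="SqRA" -> buffer=SqRA???????? -> prefix_len=4
Fragment 2: offset=8 data="pJ" -> buffer=SqRA????pJ?? -> prefix_len=4
Fragment 3: offset=10 data="aC" -> buffer=SqRA????pJaC -> prefix_len=4
Fragment 4: offset=4 data="sCBG" -> buffer=SqRAsCBGpJaC -> prefix_len=12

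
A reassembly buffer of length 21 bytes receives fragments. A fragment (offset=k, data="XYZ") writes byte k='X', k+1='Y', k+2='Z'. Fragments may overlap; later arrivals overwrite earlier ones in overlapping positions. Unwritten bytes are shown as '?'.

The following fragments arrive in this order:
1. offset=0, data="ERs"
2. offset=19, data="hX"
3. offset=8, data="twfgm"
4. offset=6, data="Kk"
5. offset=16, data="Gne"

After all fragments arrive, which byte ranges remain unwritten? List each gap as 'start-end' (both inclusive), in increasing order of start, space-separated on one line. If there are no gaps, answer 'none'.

Answer: 3-5 13-15

Derivation:
Fragment 1: offset=0 len=3
Fragment 2: offset=19 len=2
Fragment 3: offset=8 len=5
Fragment 4: offset=6 len=2
Fragment 5: offset=16 len=3
Gaps: 3-5 13-15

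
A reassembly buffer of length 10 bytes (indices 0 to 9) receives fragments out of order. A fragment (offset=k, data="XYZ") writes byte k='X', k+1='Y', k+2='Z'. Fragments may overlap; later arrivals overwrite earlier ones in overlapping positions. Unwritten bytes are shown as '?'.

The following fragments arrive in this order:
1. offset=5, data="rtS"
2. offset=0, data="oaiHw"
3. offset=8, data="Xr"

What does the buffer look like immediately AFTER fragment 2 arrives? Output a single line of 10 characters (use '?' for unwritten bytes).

Fragment 1: offset=5 data="rtS" -> buffer=?????rtS??
Fragment 2: offset=0 data="oaiHw" -> buffer=oaiHwrtS??

Answer: oaiHwrtS??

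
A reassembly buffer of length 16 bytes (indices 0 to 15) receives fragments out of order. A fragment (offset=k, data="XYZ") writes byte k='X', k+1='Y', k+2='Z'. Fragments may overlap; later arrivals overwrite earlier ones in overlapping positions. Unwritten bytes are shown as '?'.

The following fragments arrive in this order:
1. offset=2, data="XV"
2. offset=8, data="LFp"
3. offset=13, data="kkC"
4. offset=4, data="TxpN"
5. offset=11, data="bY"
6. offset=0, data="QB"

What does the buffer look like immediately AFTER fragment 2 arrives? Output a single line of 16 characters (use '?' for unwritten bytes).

Fragment 1: offset=2 data="XV" -> buffer=??XV????????????
Fragment 2: offset=8 data="LFp" -> buffer=??XV????LFp?????

Answer: ??XV????LFp?????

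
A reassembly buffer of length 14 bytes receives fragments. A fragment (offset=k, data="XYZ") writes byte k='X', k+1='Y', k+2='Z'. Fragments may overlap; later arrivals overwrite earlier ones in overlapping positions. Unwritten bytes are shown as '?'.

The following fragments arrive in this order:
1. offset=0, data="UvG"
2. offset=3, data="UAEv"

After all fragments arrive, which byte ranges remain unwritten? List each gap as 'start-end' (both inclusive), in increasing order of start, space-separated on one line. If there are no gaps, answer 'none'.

Fragment 1: offset=0 len=3
Fragment 2: offset=3 len=4
Gaps: 7-13

Answer: 7-13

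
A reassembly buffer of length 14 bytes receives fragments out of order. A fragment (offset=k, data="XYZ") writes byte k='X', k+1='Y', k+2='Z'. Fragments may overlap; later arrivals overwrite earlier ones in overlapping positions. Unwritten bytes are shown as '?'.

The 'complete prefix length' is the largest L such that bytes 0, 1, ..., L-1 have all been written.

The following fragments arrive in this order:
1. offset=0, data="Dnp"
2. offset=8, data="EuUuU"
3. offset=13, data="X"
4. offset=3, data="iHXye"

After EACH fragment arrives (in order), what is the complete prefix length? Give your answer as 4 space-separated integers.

Fragment 1: offset=0 data="Dnp" -> buffer=Dnp??????????? -> prefix_len=3
Fragment 2: offset=8 data="EuUuU" -> buffer=Dnp?????EuUuU? -> prefix_len=3
Fragment 3: offset=13 data="X" -> buffer=Dnp?????EuUuUX -> prefix_len=3
Fragment 4: offset=3 data="iHXye" -> buffer=DnpiHXyeEuUuUX -> prefix_len=14

Answer: 3 3 3 14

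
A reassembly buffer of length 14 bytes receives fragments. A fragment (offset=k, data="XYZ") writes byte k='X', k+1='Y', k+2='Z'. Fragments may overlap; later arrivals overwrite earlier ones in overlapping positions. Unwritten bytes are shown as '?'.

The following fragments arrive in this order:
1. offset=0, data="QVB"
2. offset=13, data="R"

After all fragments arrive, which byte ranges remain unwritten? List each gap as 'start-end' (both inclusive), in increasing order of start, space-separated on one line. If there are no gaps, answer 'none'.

Answer: 3-12

Derivation:
Fragment 1: offset=0 len=3
Fragment 2: offset=13 len=1
Gaps: 3-12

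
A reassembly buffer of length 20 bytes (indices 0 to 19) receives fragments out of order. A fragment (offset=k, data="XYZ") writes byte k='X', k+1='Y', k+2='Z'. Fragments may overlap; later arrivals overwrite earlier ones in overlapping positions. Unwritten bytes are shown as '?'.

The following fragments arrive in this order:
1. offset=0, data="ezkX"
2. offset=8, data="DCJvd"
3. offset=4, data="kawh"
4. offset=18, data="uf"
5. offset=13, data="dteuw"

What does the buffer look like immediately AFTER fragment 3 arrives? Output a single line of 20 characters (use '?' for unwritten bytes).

Fragment 1: offset=0 data="ezkX" -> buffer=ezkX????????????????
Fragment 2: offset=8 data="DCJvd" -> buffer=ezkX????DCJvd???????
Fragment 3: offset=4 data="kawh" -> buffer=ezkXkawhDCJvd???????

Answer: ezkXkawhDCJvd???????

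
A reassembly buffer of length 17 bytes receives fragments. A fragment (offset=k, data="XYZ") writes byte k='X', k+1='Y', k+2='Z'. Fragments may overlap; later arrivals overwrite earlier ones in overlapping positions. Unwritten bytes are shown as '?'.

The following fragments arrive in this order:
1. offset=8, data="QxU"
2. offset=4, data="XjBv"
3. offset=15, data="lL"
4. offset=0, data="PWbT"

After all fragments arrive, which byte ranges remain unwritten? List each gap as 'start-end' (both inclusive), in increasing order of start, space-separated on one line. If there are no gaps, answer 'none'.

Answer: 11-14

Derivation:
Fragment 1: offset=8 len=3
Fragment 2: offset=4 len=4
Fragment 3: offset=15 len=2
Fragment 4: offset=0 len=4
Gaps: 11-14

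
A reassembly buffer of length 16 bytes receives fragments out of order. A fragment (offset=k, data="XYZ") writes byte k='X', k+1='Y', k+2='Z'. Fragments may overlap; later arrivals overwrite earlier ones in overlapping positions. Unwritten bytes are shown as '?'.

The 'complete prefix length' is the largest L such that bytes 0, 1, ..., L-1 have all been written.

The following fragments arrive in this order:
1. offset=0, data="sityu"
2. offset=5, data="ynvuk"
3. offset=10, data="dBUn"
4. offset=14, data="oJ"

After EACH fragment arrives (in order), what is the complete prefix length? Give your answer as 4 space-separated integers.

Answer: 5 10 14 16

Derivation:
Fragment 1: offset=0 data="sityu" -> buffer=sityu??????????? -> prefix_len=5
Fragment 2: offset=5 data="ynvuk" -> buffer=sityuynvuk?????? -> prefix_len=10
Fragment 3: offset=10 data="dBUn" -> buffer=sityuynvukdBUn?? -> prefix_len=14
Fragment 4: offset=14 data="oJ" -> buffer=sityuynvukdBUnoJ -> prefix_len=16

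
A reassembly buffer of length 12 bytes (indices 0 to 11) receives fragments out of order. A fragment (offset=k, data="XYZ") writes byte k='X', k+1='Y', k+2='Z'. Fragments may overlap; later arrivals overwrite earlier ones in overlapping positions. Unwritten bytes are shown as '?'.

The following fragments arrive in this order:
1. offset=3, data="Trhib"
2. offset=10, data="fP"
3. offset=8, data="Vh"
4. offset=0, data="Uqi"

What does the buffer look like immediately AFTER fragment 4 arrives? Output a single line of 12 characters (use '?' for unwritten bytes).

Fragment 1: offset=3 data="Trhib" -> buffer=???Trhib????
Fragment 2: offset=10 data="fP" -> buffer=???Trhib??fP
Fragment 3: offset=8 data="Vh" -> buffer=???TrhibVhfP
Fragment 4: offset=0 data="Uqi" -> buffer=UqiTrhibVhfP

Answer: UqiTrhibVhfP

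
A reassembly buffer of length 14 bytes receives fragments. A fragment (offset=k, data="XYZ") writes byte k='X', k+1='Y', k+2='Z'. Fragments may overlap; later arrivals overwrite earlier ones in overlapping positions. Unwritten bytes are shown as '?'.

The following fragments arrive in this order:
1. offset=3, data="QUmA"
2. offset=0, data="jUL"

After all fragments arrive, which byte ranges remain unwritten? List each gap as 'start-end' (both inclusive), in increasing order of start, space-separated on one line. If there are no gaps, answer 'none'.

Answer: 7-13

Derivation:
Fragment 1: offset=3 len=4
Fragment 2: offset=0 len=3
Gaps: 7-13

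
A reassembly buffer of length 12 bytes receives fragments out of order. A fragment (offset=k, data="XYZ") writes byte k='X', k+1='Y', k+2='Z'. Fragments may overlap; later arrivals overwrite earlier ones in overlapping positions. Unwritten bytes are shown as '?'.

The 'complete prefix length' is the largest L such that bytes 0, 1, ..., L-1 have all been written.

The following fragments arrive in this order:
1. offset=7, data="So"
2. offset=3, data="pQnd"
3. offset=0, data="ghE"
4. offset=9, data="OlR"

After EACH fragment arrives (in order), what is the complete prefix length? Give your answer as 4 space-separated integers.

Answer: 0 0 9 12

Derivation:
Fragment 1: offset=7 data="So" -> buffer=???????So??? -> prefix_len=0
Fragment 2: offset=3 data="pQnd" -> buffer=???pQndSo??? -> prefix_len=0
Fragment 3: offset=0 data="ghE" -> buffer=ghEpQndSo??? -> prefix_len=9
Fragment 4: offset=9 data="OlR" -> buffer=ghEpQndSoOlR -> prefix_len=12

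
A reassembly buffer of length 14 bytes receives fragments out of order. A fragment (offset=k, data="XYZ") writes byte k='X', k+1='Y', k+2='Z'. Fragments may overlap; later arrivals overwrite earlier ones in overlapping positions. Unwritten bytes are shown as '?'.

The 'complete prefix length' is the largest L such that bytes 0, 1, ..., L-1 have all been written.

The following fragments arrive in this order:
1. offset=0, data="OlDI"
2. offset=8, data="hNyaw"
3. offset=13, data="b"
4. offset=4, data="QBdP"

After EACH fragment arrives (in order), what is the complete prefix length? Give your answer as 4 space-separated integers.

Answer: 4 4 4 14

Derivation:
Fragment 1: offset=0 data="OlDI" -> buffer=OlDI?????????? -> prefix_len=4
Fragment 2: offset=8 data="hNyaw" -> buffer=OlDI????hNyaw? -> prefix_len=4
Fragment 3: offset=13 data="b" -> buffer=OlDI????hNyawb -> prefix_len=4
Fragment 4: offset=4 data="QBdP" -> buffer=OlDIQBdPhNyawb -> prefix_len=14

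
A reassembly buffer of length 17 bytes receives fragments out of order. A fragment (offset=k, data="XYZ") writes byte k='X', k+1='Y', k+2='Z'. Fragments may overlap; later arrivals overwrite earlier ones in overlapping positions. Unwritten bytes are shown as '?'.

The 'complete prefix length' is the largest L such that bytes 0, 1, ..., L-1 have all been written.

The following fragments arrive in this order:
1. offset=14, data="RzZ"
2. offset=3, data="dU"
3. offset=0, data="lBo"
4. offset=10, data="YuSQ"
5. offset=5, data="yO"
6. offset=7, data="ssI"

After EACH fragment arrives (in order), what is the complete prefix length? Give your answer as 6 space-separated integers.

Answer: 0 0 5 5 7 17

Derivation:
Fragment 1: offset=14 data="RzZ" -> buffer=??????????????RzZ -> prefix_len=0
Fragment 2: offset=3 data="dU" -> buffer=???dU?????????RzZ -> prefix_len=0
Fragment 3: offset=0 data="lBo" -> buffer=lBodU?????????RzZ -> prefix_len=5
Fragment 4: offset=10 data="YuSQ" -> buffer=lBodU?????YuSQRzZ -> prefix_len=5
Fragment 5: offset=5 data="yO" -> buffer=lBodUyO???YuSQRzZ -> prefix_len=7
Fragment 6: offset=7 data="ssI" -> buffer=lBodUyOssIYuSQRzZ -> prefix_len=17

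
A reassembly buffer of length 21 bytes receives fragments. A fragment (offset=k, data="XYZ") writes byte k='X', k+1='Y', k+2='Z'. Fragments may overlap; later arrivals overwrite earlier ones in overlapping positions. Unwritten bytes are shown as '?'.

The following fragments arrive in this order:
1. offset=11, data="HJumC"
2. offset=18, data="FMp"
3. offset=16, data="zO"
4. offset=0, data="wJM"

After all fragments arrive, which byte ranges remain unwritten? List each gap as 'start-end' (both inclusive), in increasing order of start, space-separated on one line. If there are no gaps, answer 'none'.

Answer: 3-10

Derivation:
Fragment 1: offset=11 len=5
Fragment 2: offset=18 len=3
Fragment 3: offset=16 len=2
Fragment 4: offset=0 len=3
Gaps: 3-10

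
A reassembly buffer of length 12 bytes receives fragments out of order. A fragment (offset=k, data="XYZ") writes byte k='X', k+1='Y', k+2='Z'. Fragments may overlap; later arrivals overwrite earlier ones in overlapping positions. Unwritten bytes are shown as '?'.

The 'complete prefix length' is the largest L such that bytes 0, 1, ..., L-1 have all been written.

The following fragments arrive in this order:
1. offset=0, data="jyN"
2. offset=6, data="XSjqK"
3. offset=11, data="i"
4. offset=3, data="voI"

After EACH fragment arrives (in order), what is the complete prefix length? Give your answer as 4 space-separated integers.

Answer: 3 3 3 12

Derivation:
Fragment 1: offset=0 data="jyN" -> buffer=jyN????????? -> prefix_len=3
Fragment 2: offset=6 data="XSjqK" -> buffer=jyN???XSjqK? -> prefix_len=3
Fragment 3: offset=11 data="i" -> buffer=jyN???XSjqKi -> prefix_len=3
Fragment 4: offset=3 data="voI" -> buffer=jyNvoIXSjqKi -> prefix_len=12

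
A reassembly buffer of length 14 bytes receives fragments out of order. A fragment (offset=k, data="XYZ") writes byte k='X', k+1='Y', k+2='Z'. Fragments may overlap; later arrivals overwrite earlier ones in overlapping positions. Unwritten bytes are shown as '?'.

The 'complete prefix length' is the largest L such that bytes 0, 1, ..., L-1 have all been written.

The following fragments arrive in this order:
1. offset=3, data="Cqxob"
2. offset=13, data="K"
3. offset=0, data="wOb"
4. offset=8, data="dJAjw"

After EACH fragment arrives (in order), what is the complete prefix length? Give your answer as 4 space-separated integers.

Fragment 1: offset=3 data="Cqxob" -> buffer=???Cqxob?????? -> prefix_len=0
Fragment 2: offset=13 data="K" -> buffer=???Cqxob?????K -> prefix_len=0
Fragment 3: offset=0 data="wOb" -> buffer=wObCqxob?????K -> prefix_len=8
Fragment 4: offset=8 data="dJAjw" -> buffer=wObCqxobdJAjwK -> prefix_len=14

Answer: 0 0 8 14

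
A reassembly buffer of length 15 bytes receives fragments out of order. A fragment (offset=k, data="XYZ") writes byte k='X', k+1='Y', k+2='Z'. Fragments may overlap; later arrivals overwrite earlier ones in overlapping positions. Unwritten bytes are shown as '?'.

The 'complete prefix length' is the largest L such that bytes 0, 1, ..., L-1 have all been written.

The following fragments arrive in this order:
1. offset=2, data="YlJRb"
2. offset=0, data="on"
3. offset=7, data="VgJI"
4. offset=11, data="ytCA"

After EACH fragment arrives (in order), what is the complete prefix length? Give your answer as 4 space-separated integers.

Answer: 0 7 11 15

Derivation:
Fragment 1: offset=2 data="YlJRb" -> buffer=??YlJRb???????? -> prefix_len=0
Fragment 2: offset=0 data="on" -> buffer=onYlJRb???????? -> prefix_len=7
Fragment 3: offset=7 data="VgJI" -> buffer=onYlJRbVgJI???? -> prefix_len=11
Fragment 4: offset=11 data="ytCA" -> buffer=onYlJRbVgJIytCA -> prefix_len=15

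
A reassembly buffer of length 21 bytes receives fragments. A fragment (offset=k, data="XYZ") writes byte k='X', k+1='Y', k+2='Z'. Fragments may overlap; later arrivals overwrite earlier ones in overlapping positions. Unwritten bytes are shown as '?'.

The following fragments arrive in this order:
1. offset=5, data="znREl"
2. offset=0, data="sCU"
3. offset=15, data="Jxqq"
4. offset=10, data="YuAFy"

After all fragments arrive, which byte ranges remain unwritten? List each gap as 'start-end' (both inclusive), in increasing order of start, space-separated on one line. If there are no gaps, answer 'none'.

Fragment 1: offset=5 len=5
Fragment 2: offset=0 len=3
Fragment 3: offset=15 len=4
Fragment 4: offset=10 len=5
Gaps: 3-4 19-20

Answer: 3-4 19-20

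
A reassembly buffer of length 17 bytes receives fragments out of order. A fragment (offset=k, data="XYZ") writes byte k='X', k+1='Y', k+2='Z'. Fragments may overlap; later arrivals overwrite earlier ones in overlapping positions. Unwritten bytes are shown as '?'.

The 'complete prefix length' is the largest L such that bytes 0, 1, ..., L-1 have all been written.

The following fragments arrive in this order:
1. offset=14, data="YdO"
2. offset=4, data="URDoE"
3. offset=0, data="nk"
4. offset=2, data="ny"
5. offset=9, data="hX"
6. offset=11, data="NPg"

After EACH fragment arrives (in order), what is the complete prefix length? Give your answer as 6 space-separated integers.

Fragment 1: offset=14 data="YdO" -> buffer=??????????????YdO -> prefix_len=0
Fragment 2: offset=4 data="URDoE" -> buffer=????URDoE?????YdO -> prefix_len=0
Fragment 3: offset=0 data="nk" -> buffer=nk??URDoE?????YdO -> prefix_len=2
Fragment 4: offset=2 data="ny" -> buffer=nknyURDoE?????YdO -> prefix_len=9
Fragment 5: offset=9 data="hX" -> buffer=nknyURDoEhX???YdO -> prefix_len=11
Fragment 6: offset=11 data="NPg" -> buffer=nknyURDoEhXNPgYdO -> prefix_len=17

Answer: 0 0 2 9 11 17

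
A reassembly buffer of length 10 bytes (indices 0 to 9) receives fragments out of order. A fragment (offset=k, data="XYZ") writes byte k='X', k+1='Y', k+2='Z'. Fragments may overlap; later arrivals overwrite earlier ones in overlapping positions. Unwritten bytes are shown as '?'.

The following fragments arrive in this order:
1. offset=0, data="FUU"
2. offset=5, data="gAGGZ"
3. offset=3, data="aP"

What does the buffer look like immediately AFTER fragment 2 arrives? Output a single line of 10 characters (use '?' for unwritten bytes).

Answer: FUU??gAGGZ

Derivation:
Fragment 1: offset=0 data="FUU" -> buffer=FUU???????
Fragment 2: offset=5 data="gAGGZ" -> buffer=FUU??gAGGZ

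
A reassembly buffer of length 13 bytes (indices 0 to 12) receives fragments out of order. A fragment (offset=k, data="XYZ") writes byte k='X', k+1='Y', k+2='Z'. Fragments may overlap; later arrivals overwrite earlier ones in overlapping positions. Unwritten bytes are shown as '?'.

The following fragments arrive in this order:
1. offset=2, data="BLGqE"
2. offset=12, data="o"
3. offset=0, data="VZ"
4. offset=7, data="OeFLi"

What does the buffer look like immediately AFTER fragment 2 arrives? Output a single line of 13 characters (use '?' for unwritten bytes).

Answer: ??BLGqE?????o

Derivation:
Fragment 1: offset=2 data="BLGqE" -> buffer=??BLGqE??????
Fragment 2: offset=12 data="o" -> buffer=??BLGqE?????o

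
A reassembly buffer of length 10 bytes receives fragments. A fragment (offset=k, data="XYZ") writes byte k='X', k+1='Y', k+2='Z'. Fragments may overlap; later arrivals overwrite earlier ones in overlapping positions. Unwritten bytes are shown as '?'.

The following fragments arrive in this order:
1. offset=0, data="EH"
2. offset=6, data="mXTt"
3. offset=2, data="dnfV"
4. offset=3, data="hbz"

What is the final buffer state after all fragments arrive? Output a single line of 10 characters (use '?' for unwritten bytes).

Answer: EHdhbzmXTt

Derivation:
Fragment 1: offset=0 data="EH" -> buffer=EH????????
Fragment 2: offset=6 data="mXTt" -> buffer=EH????mXTt
Fragment 3: offset=2 data="dnfV" -> buffer=EHdnfVmXTt
Fragment 4: offset=3 data="hbz" -> buffer=EHdhbzmXTt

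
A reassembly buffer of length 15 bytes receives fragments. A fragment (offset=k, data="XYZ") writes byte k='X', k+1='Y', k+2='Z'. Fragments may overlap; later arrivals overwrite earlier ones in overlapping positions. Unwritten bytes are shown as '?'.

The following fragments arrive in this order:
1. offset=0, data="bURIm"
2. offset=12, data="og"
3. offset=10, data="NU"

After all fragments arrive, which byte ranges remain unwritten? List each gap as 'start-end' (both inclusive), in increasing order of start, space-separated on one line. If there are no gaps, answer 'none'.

Answer: 5-9 14-14

Derivation:
Fragment 1: offset=0 len=5
Fragment 2: offset=12 len=2
Fragment 3: offset=10 len=2
Gaps: 5-9 14-14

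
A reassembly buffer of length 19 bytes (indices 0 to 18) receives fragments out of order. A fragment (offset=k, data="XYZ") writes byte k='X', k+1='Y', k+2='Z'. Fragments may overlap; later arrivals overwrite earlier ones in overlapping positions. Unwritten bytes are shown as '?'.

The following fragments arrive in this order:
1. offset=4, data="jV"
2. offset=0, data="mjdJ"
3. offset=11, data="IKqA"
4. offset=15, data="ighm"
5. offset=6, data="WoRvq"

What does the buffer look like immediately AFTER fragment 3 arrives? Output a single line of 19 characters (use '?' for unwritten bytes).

Fragment 1: offset=4 data="jV" -> buffer=????jV?????????????
Fragment 2: offset=0 data="mjdJ" -> buffer=mjdJjV?????????????
Fragment 3: offset=11 data="IKqA" -> buffer=mjdJjV?????IKqA????

Answer: mjdJjV?????IKqA????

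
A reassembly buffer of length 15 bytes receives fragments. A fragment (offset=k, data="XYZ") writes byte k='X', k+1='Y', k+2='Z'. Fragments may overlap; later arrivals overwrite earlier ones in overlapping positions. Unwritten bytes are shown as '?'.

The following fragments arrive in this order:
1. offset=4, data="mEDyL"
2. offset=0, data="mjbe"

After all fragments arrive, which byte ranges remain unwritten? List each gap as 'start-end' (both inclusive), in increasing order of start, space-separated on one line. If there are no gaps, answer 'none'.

Answer: 9-14

Derivation:
Fragment 1: offset=4 len=5
Fragment 2: offset=0 len=4
Gaps: 9-14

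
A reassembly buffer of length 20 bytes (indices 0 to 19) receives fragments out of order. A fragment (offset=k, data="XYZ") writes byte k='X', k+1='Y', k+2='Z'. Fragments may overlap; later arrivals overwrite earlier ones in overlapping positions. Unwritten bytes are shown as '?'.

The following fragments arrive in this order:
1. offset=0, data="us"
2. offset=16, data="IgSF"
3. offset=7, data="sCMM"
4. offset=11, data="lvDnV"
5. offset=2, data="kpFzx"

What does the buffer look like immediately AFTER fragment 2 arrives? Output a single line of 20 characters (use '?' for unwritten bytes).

Fragment 1: offset=0 data="us" -> buffer=us??????????????????
Fragment 2: offset=16 data="IgSF" -> buffer=us??????????????IgSF

Answer: us??????????????IgSF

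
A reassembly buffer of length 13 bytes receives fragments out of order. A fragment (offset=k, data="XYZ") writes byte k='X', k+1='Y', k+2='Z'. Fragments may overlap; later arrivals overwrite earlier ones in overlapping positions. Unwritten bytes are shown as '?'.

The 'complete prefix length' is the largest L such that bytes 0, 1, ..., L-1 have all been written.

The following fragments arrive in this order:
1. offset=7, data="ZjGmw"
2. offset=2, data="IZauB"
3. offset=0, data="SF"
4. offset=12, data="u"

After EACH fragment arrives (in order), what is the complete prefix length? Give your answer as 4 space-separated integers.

Fragment 1: offset=7 data="ZjGmw" -> buffer=???????ZjGmw? -> prefix_len=0
Fragment 2: offset=2 data="IZauB" -> buffer=??IZauBZjGmw? -> prefix_len=0
Fragment 3: offset=0 data="SF" -> buffer=SFIZauBZjGmw? -> prefix_len=12
Fragment 4: offset=12 data="u" -> buffer=SFIZauBZjGmwu -> prefix_len=13

Answer: 0 0 12 13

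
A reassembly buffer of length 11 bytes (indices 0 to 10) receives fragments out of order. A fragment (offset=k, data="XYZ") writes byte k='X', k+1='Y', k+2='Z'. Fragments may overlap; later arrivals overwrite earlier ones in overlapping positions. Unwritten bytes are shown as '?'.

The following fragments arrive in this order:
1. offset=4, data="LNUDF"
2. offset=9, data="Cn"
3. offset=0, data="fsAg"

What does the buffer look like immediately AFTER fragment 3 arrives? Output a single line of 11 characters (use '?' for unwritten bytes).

Fragment 1: offset=4 data="LNUDF" -> buffer=????LNUDF??
Fragment 2: offset=9 data="Cn" -> buffer=????LNUDFCn
Fragment 3: offset=0 data="fsAg" -> buffer=fsAgLNUDFCn

Answer: fsAgLNUDFCn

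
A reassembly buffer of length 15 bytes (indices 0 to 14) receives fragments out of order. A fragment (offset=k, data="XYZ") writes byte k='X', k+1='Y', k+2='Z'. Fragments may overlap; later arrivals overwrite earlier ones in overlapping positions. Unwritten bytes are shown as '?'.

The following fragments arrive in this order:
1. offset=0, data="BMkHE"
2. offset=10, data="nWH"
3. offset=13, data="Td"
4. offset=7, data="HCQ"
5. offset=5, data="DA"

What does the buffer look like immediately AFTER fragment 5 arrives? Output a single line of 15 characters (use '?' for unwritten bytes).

Fragment 1: offset=0 data="BMkHE" -> buffer=BMkHE??????????
Fragment 2: offset=10 data="nWH" -> buffer=BMkHE?????nWH??
Fragment 3: offset=13 data="Td" -> buffer=BMkHE?????nWHTd
Fragment 4: offset=7 data="HCQ" -> buffer=BMkHE??HCQnWHTd
Fragment 5: offset=5 data="DA" -> buffer=BMkHEDAHCQnWHTd

Answer: BMkHEDAHCQnWHTd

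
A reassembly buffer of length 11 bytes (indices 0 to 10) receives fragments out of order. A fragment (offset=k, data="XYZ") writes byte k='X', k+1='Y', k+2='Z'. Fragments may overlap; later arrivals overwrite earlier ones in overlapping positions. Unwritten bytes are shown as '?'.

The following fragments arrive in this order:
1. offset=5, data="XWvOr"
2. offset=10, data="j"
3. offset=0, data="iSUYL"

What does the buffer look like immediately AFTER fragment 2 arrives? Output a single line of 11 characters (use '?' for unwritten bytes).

Fragment 1: offset=5 data="XWvOr" -> buffer=?????XWvOr?
Fragment 2: offset=10 data="j" -> buffer=?????XWvOrj

Answer: ?????XWvOrj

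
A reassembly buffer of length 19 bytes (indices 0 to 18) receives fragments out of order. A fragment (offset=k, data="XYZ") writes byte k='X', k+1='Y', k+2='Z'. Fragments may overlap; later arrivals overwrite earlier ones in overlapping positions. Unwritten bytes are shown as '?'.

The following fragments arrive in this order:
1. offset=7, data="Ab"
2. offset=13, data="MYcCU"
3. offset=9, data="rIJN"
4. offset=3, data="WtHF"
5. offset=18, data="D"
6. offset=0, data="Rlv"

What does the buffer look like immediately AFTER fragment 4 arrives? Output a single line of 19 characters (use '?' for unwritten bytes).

Answer: ???WtHFAbrIJNMYcCU?

Derivation:
Fragment 1: offset=7 data="Ab" -> buffer=???????Ab??????????
Fragment 2: offset=13 data="MYcCU" -> buffer=???????Ab????MYcCU?
Fragment 3: offset=9 data="rIJN" -> buffer=???????AbrIJNMYcCU?
Fragment 4: offset=3 data="WtHF" -> buffer=???WtHFAbrIJNMYcCU?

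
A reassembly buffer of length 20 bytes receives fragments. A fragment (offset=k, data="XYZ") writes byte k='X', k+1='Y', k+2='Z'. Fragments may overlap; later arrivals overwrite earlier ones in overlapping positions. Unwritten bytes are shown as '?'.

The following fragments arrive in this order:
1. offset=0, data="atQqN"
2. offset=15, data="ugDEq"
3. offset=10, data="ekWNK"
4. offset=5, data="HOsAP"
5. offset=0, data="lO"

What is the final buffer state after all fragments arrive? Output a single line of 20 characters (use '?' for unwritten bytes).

Answer: lOQqNHOsAPekWNKugDEq

Derivation:
Fragment 1: offset=0 data="atQqN" -> buffer=atQqN???????????????
Fragment 2: offset=15 data="ugDEq" -> buffer=atQqN??????????ugDEq
Fragment 3: offset=10 data="ekWNK" -> buffer=atQqN?????ekWNKugDEq
Fragment 4: offset=5 data="HOsAP" -> buffer=atQqNHOsAPekWNKugDEq
Fragment 5: offset=0 data="lO" -> buffer=lOQqNHOsAPekWNKugDEq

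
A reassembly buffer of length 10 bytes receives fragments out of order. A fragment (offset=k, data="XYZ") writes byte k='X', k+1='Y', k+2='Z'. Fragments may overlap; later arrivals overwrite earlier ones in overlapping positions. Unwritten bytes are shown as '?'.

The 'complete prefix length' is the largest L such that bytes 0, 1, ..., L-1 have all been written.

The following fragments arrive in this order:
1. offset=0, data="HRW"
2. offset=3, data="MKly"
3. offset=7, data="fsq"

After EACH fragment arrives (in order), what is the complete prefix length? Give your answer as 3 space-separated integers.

Answer: 3 7 10

Derivation:
Fragment 1: offset=0 data="HRW" -> buffer=HRW??????? -> prefix_len=3
Fragment 2: offset=3 data="MKly" -> buffer=HRWMKly??? -> prefix_len=7
Fragment 3: offset=7 data="fsq" -> buffer=HRWMKlyfsq -> prefix_len=10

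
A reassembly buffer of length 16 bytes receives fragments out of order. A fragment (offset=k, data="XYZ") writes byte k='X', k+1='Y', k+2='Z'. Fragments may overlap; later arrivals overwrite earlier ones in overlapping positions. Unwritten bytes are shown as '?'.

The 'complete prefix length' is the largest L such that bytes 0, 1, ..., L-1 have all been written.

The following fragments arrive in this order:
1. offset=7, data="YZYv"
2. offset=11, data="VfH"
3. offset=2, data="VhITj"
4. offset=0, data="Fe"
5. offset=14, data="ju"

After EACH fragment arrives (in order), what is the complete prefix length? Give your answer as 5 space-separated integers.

Fragment 1: offset=7 data="YZYv" -> buffer=???????YZYv????? -> prefix_len=0
Fragment 2: offset=11 data="VfH" -> buffer=???????YZYvVfH?? -> prefix_len=0
Fragment 3: offset=2 data="VhITj" -> buffer=??VhITjYZYvVfH?? -> prefix_len=0
Fragment 4: offset=0 data="Fe" -> buffer=FeVhITjYZYvVfH?? -> prefix_len=14
Fragment 5: offset=14 data="ju" -> buffer=FeVhITjYZYvVfHju -> prefix_len=16

Answer: 0 0 0 14 16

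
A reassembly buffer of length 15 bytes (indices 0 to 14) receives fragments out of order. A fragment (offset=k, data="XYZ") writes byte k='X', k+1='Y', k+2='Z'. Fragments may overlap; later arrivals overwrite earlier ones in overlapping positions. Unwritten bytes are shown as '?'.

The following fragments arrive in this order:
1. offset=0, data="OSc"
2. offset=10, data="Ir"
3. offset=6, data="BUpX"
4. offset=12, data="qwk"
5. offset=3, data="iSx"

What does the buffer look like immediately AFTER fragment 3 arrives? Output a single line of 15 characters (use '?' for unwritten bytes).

Answer: OSc???BUpXIr???

Derivation:
Fragment 1: offset=0 data="OSc" -> buffer=OSc????????????
Fragment 2: offset=10 data="Ir" -> buffer=OSc???????Ir???
Fragment 3: offset=6 data="BUpX" -> buffer=OSc???BUpXIr???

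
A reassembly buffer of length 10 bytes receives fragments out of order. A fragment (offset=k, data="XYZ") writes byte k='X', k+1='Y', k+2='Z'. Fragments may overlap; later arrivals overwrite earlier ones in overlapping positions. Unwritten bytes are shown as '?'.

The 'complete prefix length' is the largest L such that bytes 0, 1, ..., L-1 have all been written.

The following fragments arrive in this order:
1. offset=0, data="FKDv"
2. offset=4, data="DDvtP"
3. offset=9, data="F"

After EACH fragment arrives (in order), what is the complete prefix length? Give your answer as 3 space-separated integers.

Answer: 4 9 10

Derivation:
Fragment 1: offset=0 data="FKDv" -> buffer=FKDv?????? -> prefix_len=4
Fragment 2: offset=4 data="DDvtP" -> buffer=FKDvDDvtP? -> prefix_len=9
Fragment 3: offset=9 data="F" -> buffer=FKDvDDvtPF -> prefix_len=10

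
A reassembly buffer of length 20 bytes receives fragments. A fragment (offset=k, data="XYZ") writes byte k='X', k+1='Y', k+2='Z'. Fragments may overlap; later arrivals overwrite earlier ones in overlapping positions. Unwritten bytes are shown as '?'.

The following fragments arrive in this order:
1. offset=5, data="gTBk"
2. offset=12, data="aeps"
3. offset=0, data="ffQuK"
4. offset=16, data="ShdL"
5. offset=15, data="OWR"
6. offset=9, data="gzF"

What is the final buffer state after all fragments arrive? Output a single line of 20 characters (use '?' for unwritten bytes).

Fragment 1: offset=5 data="gTBk" -> buffer=?????gTBk???????????
Fragment 2: offset=12 data="aeps" -> buffer=?????gTBk???aeps????
Fragment 3: offset=0 data="ffQuK" -> buffer=ffQuKgTBk???aeps????
Fragment 4: offset=16 data="ShdL" -> buffer=ffQuKgTBk???aepsShdL
Fragment 5: offset=15 data="OWR" -> buffer=ffQuKgTBk???aepOWRdL
Fragment 6: offset=9 data="gzF" -> buffer=ffQuKgTBkgzFaepOWRdL

Answer: ffQuKgTBkgzFaepOWRdL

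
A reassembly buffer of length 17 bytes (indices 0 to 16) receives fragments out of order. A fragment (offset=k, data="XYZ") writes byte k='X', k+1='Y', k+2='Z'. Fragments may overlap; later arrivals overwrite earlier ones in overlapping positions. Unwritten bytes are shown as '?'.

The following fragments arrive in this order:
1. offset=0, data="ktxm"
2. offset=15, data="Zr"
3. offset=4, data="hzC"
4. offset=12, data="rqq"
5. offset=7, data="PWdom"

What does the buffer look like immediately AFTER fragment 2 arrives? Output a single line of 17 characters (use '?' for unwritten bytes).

Answer: ktxm???????????Zr

Derivation:
Fragment 1: offset=0 data="ktxm" -> buffer=ktxm?????????????
Fragment 2: offset=15 data="Zr" -> buffer=ktxm???????????Zr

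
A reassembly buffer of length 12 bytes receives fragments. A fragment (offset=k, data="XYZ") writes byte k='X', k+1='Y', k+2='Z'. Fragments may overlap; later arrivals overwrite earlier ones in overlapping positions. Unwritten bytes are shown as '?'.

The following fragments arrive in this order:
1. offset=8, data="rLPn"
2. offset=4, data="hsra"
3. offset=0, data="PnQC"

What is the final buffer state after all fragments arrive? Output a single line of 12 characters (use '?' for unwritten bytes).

Fragment 1: offset=8 data="rLPn" -> buffer=????????rLPn
Fragment 2: offset=4 data="hsra" -> buffer=????hsrarLPn
Fragment 3: offset=0 data="PnQC" -> buffer=PnQChsrarLPn

Answer: PnQChsrarLPn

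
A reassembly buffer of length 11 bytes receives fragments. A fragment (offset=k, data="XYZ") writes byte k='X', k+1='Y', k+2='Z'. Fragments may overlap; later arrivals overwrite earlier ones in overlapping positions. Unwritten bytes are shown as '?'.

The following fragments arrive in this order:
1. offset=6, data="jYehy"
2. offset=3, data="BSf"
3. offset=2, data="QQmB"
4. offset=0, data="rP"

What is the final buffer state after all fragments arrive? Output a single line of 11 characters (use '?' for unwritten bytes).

Answer: rPQQmBjYehy

Derivation:
Fragment 1: offset=6 data="jYehy" -> buffer=??????jYehy
Fragment 2: offset=3 data="BSf" -> buffer=???BSfjYehy
Fragment 3: offset=2 data="QQmB" -> buffer=??QQmBjYehy
Fragment 4: offset=0 data="rP" -> buffer=rPQQmBjYehy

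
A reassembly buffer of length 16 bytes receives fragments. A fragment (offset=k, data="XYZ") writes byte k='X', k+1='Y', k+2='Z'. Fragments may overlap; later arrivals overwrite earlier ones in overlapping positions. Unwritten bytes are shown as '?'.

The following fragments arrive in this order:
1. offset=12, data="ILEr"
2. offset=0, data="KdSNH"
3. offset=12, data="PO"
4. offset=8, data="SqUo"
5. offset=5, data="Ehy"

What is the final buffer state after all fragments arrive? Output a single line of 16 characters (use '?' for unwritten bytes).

Answer: KdSNHEhySqUoPOEr

Derivation:
Fragment 1: offset=12 data="ILEr" -> buffer=????????????ILEr
Fragment 2: offset=0 data="KdSNH" -> buffer=KdSNH???????ILEr
Fragment 3: offset=12 data="PO" -> buffer=KdSNH???????POEr
Fragment 4: offset=8 data="SqUo" -> buffer=KdSNH???SqUoPOEr
Fragment 5: offset=5 data="Ehy" -> buffer=KdSNHEhySqUoPOEr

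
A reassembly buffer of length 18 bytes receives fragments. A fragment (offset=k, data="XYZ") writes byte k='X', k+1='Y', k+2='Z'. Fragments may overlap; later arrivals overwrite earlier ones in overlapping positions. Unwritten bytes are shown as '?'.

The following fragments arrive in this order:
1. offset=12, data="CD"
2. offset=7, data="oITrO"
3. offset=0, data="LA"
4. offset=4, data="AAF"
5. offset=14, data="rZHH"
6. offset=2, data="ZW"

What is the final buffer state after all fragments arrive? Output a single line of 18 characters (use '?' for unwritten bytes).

Answer: LAZWAAFoITrOCDrZHH

Derivation:
Fragment 1: offset=12 data="CD" -> buffer=????????????CD????
Fragment 2: offset=7 data="oITrO" -> buffer=???????oITrOCD????
Fragment 3: offset=0 data="LA" -> buffer=LA?????oITrOCD????
Fragment 4: offset=4 data="AAF" -> buffer=LA??AAFoITrOCD????
Fragment 5: offset=14 data="rZHH" -> buffer=LA??AAFoITrOCDrZHH
Fragment 6: offset=2 data="ZW" -> buffer=LAZWAAFoITrOCDrZHH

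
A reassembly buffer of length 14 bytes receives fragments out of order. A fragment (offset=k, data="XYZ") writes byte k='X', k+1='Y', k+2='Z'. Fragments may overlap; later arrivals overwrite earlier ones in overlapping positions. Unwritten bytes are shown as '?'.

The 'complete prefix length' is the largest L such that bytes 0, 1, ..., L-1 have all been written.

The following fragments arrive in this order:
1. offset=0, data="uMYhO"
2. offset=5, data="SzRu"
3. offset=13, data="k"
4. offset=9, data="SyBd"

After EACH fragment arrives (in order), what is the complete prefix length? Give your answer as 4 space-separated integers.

Fragment 1: offset=0 data="uMYhO" -> buffer=uMYhO????????? -> prefix_len=5
Fragment 2: offset=5 data="SzRu" -> buffer=uMYhOSzRu????? -> prefix_len=9
Fragment 3: offset=13 data="k" -> buffer=uMYhOSzRu????k -> prefix_len=9
Fragment 4: offset=9 data="SyBd" -> buffer=uMYhOSzRuSyBdk -> prefix_len=14

Answer: 5 9 9 14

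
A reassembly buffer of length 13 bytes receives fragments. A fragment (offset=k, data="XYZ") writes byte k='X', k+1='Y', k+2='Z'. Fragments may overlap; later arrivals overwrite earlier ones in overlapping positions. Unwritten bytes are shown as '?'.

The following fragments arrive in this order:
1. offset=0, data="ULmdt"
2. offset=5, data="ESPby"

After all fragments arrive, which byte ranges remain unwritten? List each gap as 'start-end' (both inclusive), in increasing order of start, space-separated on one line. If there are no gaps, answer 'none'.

Fragment 1: offset=0 len=5
Fragment 2: offset=5 len=5
Gaps: 10-12

Answer: 10-12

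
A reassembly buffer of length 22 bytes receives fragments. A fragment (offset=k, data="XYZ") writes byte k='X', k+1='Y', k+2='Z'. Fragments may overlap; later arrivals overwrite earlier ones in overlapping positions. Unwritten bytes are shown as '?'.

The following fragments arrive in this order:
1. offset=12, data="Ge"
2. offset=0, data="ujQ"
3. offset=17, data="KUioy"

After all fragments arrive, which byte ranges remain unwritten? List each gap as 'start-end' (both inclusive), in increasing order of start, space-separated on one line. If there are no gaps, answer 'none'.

Answer: 3-11 14-16

Derivation:
Fragment 1: offset=12 len=2
Fragment 2: offset=0 len=3
Fragment 3: offset=17 len=5
Gaps: 3-11 14-16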